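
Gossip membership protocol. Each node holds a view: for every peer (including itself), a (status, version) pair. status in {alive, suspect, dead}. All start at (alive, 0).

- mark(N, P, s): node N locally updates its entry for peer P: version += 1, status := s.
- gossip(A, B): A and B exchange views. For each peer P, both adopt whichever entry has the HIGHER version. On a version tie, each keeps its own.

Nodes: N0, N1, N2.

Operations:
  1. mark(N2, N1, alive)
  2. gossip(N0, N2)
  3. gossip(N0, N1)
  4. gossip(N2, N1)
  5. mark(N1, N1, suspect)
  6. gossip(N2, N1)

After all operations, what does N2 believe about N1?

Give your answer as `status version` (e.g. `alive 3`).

Op 1: N2 marks N1=alive -> (alive,v1)
Op 2: gossip N0<->N2 -> N0.N0=(alive,v0) N0.N1=(alive,v1) N0.N2=(alive,v0) | N2.N0=(alive,v0) N2.N1=(alive,v1) N2.N2=(alive,v0)
Op 3: gossip N0<->N1 -> N0.N0=(alive,v0) N0.N1=(alive,v1) N0.N2=(alive,v0) | N1.N0=(alive,v0) N1.N1=(alive,v1) N1.N2=(alive,v0)
Op 4: gossip N2<->N1 -> N2.N0=(alive,v0) N2.N1=(alive,v1) N2.N2=(alive,v0) | N1.N0=(alive,v0) N1.N1=(alive,v1) N1.N2=(alive,v0)
Op 5: N1 marks N1=suspect -> (suspect,v2)
Op 6: gossip N2<->N1 -> N2.N0=(alive,v0) N2.N1=(suspect,v2) N2.N2=(alive,v0) | N1.N0=(alive,v0) N1.N1=(suspect,v2) N1.N2=(alive,v0)

Answer: suspect 2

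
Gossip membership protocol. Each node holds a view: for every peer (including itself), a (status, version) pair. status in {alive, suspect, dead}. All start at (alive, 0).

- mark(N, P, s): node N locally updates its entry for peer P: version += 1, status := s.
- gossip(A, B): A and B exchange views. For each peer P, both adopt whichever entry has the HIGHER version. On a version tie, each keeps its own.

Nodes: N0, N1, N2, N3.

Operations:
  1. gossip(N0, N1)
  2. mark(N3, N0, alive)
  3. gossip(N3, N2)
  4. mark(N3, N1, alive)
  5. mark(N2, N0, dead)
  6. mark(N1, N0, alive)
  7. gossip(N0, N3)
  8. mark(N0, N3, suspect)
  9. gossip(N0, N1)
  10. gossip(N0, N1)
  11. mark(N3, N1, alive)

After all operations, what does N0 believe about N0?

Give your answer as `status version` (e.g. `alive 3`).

Answer: alive 1

Derivation:
Op 1: gossip N0<->N1 -> N0.N0=(alive,v0) N0.N1=(alive,v0) N0.N2=(alive,v0) N0.N3=(alive,v0) | N1.N0=(alive,v0) N1.N1=(alive,v0) N1.N2=(alive,v0) N1.N3=(alive,v0)
Op 2: N3 marks N0=alive -> (alive,v1)
Op 3: gossip N3<->N2 -> N3.N0=(alive,v1) N3.N1=(alive,v0) N3.N2=(alive,v0) N3.N3=(alive,v0) | N2.N0=(alive,v1) N2.N1=(alive,v0) N2.N2=(alive,v0) N2.N3=(alive,v0)
Op 4: N3 marks N1=alive -> (alive,v1)
Op 5: N2 marks N0=dead -> (dead,v2)
Op 6: N1 marks N0=alive -> (alive,v1)
Op 7: gossip N0<->N3 -> N0.N0=(alive,v1) N0.N1=(alive,v1) N0.N2=(alive,v0) N0.N3=(alive,v0) | N3.N0=(alive,v1) N3.N1=(alive,v1) N3.N2=(alive,v0) N3.N3=(alive,v0)
Op 8: N0 marks N3=suspect -> (suspect,v1)
Op 9: gossip N0<->N1 -> N0.N0=(alive,v1) N0.N1=(alive,v1) N0.N2=(alive,v0) N0.N3=(suspect,v1) | N1.N0=(alive,v1) N1.N1=(alive,v1) N1.N2=(alive,v0) N1.N3=(suspect,v1)
Op 10: gossip N0<->N1 -> N0.N0=(alive,v1) N0.N1=(alive,v1) N0.N2=(alive,v0) N0.N3=(suspect,v1) | N1.N0=(alive,v1) N1.N1=(alive,v1) N1.N2=(alive,v0) N1.N3=(suspect,v1)
Op 11: N3 marks N1=alive -> (alive,v2)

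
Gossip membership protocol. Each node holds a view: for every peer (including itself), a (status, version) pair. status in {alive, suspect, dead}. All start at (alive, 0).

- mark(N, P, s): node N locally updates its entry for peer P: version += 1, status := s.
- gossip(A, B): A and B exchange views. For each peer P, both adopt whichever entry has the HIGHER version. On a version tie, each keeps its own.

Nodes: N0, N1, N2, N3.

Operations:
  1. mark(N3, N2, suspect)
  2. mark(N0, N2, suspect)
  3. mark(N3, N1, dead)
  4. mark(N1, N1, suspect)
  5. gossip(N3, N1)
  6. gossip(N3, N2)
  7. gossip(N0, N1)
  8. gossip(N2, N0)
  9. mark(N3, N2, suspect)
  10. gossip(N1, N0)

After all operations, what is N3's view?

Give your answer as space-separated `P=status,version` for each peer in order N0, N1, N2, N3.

Op 1: N3 marks N2=suspect -> (suspect,v1)
Op 2: N0 marks N2=suspect -> (suspect,v1)
Op 3: N3 marks N1=dead -> (dead,v1)
Op 4: N1 marks N1=suspect -> (suspect,v1)
Op 5: gossip N3<->N1 -> N3.N0=(alive,v0) N3.N1=(dead,v1) N3.N2=(suspect,v1) N3.N3=(alive,v0) | N1.N0=(alive,v0) N1.N1=(suspect,v1) N1.N2=(suspect,v1) N1.N3=(alive,v0)
Op 6: gossip N3<->N2 -> N3.N0=(alive,v0) N3.N1=(dead,v1) N3.N2=(suspect,v1) N3.N3=(alive,v0) | N2.N0=(alive,v0) N2.N1=(dead,v1) N2.N2=(suspect,v1) N2.N3=(alive,v0)
Op 7: gossip N0<->N1 -> N0.N0=(alive,v0) N0.N1=(suspect,v1) N0.N2=(suspect,v1) N0.N3=(alive,v0) | N1.N0=(alive,v0) N1.N1=(suspect,v1) N1.N2=(suspect,v1) N1.N3=(alive,v0)
Op 8: gossip N2<->N0 -> N2.N0=(alive,v0) N2.N1=(dead,v1) N2.N2=(suspect,v1) N2.N3=(alive,v0) | N0.N0=(alive,v0) N0.N1=(suspect,v1) N0.N2=(suspect,v1) N0.N3=(alive,v0)
Op 9: N3 marks N2=suspect -> (suspect,v2)
Op 10: gossip N1<->N0 -> N1.N0=(alive,v0) N1.N1=(suspect,v1) N1.N2=(suspect,v1) N1.N3=(alive,v0) | N0.N0=(alive,v0) N0.N1=(suspect,v1) N0.N2=(suspect,v1) N0.N3=(alive,v0)

Answer: N0=alive,0 N1=dead,1 N2=suspect,2 N3=alive,0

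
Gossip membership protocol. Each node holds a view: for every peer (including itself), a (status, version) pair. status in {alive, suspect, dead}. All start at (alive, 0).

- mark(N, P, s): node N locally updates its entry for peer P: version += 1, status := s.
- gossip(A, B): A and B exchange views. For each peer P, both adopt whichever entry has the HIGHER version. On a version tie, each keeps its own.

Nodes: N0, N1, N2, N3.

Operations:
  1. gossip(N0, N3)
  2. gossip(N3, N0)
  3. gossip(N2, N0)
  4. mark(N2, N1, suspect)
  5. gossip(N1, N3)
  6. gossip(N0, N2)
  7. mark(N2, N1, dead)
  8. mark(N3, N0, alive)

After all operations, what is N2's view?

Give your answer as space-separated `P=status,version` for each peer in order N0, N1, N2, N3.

Op 1: gossip N0<->N3 -> N0.N0=(alive,v0) N0.N1=(alive,v0) N0.N2=(alive,v0) N0.N3=(alive,v0) | N3.N0=(alive,v0) N3.N1=(alive,v0) N3.N2=(alive,v0) N3.N3=(alive,v0)
Op 2: gossip N3<->N0 -> N3.N0=(alive,v0) N3.N1=(alive,v0) N3.N2=(alive,v0) N3.N3=(alive,v0) | N0.N0=(alive,v0) N0.N1=(alive,v0) N0.N2=(alive,v0) N0.N3=(alive,v0)
Op 3: gossip N2<->N0 -> N2.N0=(alive,v0) N2.N1=(alive,v0) N2.N2=(alive,v0) N2.N3=(alive,v0) | N0.N0=(alive,v0) N0.N1=(alive,v0) N0.N2=(alive,v0) N0.N3=(alive,v0)
Op 4: N2 marks N1=suspect -> (suspect,v1)
Op 5: gossip N1<->N3 -> N1.N0=(alive,v0) N1.N1=(alive,v0) N1.N2=(alive,v0) N1.N3=(alive,v0) | N3.N0=(alive,v0) N3.N1=(alive,v0) N3.N2=(alive,v0) N3.N3=(alive,v0)
Op 6: gossip N0<->N2 -> N0.N0=(alive,v0) N0.N1=(suspect,v1) N0.N2=(alive,v0) N0.N3=(alive,v0) | N2.N0=(alive,v0) N2.N1=(suspect,v1) N2.N2=(alive,v0) N2.N3=(alive,v0)
Op 7: N2 marks N1=dead -> (dead,v2)
Op 8: N3 marks N0=alive -> (alive,v1)

Answer: N0=alive,0 N1=dead,2 N2=alive,0 N3=alive,0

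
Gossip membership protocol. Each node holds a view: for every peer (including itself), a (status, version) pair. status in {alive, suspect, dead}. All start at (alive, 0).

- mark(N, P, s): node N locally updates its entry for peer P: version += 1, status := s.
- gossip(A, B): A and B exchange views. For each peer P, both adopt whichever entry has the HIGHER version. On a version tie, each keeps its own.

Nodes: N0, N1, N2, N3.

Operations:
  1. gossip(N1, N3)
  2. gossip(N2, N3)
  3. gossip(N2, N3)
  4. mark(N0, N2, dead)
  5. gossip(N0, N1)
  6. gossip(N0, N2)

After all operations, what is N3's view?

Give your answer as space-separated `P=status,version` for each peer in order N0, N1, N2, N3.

Op 1: gossip N1<->N3 -> N1.N0=(alive,v0) N1.N1=(alive,v0) N1.N2=(alive,v0) N1.N3=(alive,v0) | N3.N0=(alive,v0) N3.N1=(alive,v0) N3.N2=(alive,v0) N3.N3=(alive,v0)
Op 2: gossip N2<->N3 -> N2.N0=(alive,v0) N2.N1=(alive,v0) N2.N2=(alive,v0) N2.N3=(alive,v0) | N3.N0=(alive,v0) N3.N1=(alive,v0) N3.N2=(alive,v0) N3.N3=(alive,v0)
Op 3: gossip N2<->N3 -> N2.N0=(alive,v0) N2.N1=(alive,v0) N2.N2=(alive,v0) N2.N3=(alive,v0) | N3.N0=(alive,v0) N3.N1=(alive,v0) N3.N2=(alive,v0) N3.N3=(alive,v0)
Op 4: N0 marks N2=dead -> (dead,v1)
Op 5: gossip N0<->N1 -> N0.N0=(alive,v0) N0.N1=(alive,v0) N0.N2=(dead,v1) N0.N3=(alive,v0) | N1.N0=(alive,v0) N1.N1=(alive,v0) N1.N2=(dead,v1) N1.N3=(alive,v0)
Op 6: gossip N0<->N2 -> N0.N0=(alive,v0) N0.N1=(alive,v0) N0.N2=(dead,v1) N0.N3=(alive,v0) | N2.N0=(alive,v0) N2.N1=(alive,v0) N2.N2=(dead,v1) N2.N3=(alive,v0)

Answer: N0=alive,0 N1=alive,0 N2=alive,0 N3=alive,0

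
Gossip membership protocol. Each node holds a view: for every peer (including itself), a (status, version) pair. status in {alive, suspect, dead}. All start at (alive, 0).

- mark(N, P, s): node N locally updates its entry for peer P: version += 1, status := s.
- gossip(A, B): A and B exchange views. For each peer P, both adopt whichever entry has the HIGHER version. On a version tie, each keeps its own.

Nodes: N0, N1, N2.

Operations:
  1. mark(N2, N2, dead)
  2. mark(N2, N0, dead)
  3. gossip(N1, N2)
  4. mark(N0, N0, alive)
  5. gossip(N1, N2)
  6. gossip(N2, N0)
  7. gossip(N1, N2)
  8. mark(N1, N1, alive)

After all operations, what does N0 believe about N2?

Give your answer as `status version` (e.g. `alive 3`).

Op 1: N2 marks N2=dead -> (dead,v1)
Op 2: N2 marks N0=dead -> (dead,v1)
Op 3: gossip N1<->N2 -> N1.N0=(dead,v1) N1.N1=(alive,v0) N1.N2=(dead,v1) | N2.N0=(dead,v1) N2.N1=(alive,v0) N2.N2=(dead,v1)
Op 4: N0 marks N0=alive -> (alive,v1)
Op 5: gossip N1<->N2 -> N1.N0=(dead,v1) N1.N1=(alive,v0) N1.N2=(dead,v1) | N2.N0=(dead,v1) N2.N1=(alive,v0) N2.N2=(dead,v1)
Op 6: gossip N2<->N0 -> N2.N0=(dead,v1) N2.N1=(alive,v0) N2.N2=(dead,v1) | N0.N0=(alive,v1) N0.N1=(alive,v0) N0.N2=(dead,v1)
Op 7: gossip N1<->N2 -> N1.N0=(dead,v1) N1.N1=(alive,v0) N1.N2=(dead,v1) | N2.N0=(dead,v1) N2.N1=(alive,v0) N2.N2=(dead,v1)
Op 8: N1 marks N1=alive -> (alive,v1)

Answer: dead 1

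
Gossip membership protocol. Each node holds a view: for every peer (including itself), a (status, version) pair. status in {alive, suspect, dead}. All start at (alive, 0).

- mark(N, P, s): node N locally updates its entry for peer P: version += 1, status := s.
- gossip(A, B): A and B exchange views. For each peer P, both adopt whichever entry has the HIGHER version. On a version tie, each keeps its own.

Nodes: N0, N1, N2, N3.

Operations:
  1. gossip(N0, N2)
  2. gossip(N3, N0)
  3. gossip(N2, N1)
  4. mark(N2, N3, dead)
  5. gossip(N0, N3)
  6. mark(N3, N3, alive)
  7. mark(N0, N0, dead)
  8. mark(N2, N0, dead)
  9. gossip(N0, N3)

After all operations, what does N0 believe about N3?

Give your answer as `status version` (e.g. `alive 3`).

Op 1: gossip N0<->N2 -> N0.N0=(alive,v0) N0.N1=(alive,v0) N0.N2=(alive,v0) N0.N3=(alive,v0) | N2.N0=(alive,v0) N2.N1=(alive,v0) N2.N2=(alive,v0) N2.N3=(alive,v0)
Op 2: gossip N3<->N0 -> N3.N0=(alive,v0) N3.N1=(alive,v0) N3.N2=(alive,v0) N3.N3=(alive,v0) | N0.N0=(alive,v0) N0.N1=(alive,v0) N0.N2=(alive,v0) N0.N3=(alive,v0)
Op 3: gossip N2<->N1 -> N2.N0=(alive,v0) N2.N1=(alive,v0) N2.N2=(alive,v0) N2.N3=(alive,v0) | N1.N0=(alive,v0) N1.N1=(alive,v0) N1.N2=(alive,v0) N1.N3=(alive,v0)
Op 4: N2 marks N3=dead -> (dead,v1)
Op 5: gossip N0<->N3 -> N0.N0=(alive,v0) N0.N1=(alive,v0) N0.N2=(alive,v0) N0.N3=(alive,v0) | N3.N0=(alive,v0) N3.N1=(alive,v0) N3.N2=(alive,v0) N3.N3=(alive,v0)
Op 6: N3 marks N3=alive -> (alive,v1)
Op 7: N0 marks N0=dead -> (dead,v1)
Op 8: N2 marks N0=dead -> (dead,v1)
Op 9: gossip N0<->N3 -> N0.N0=(dead,v1) N0.N1=(alive,v0) N0.N2=(alive,v0) N0.N3=(alive,v1) | N3.N0=(dead,v1) N3.N1=(alive,v0) N3.N2=(alive,v0) N3.N3=(alive,v1)

Answer: alive 1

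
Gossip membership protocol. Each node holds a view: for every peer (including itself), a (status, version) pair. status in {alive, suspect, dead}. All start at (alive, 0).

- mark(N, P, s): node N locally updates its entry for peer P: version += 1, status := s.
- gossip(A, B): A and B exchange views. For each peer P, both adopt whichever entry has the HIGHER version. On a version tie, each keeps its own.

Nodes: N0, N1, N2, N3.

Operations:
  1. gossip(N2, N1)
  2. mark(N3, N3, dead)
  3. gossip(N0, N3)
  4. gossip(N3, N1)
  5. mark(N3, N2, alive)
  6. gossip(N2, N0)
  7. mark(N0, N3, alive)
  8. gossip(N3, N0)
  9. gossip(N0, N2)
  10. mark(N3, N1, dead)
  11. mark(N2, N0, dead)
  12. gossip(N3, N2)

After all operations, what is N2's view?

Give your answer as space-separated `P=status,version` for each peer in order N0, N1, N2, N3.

Answer: N0=dead,1 N1=dead,1 N2=alive,1 N3=alive,2

Derivation:
Op 1: gossip N2<->N1 -> N2.N0=(alive,v0) N2.N1=(alive,v0) N2.N2=(alive,v0) N2.N3=(alive,v0) | N1.N0=(alive,v0) N1.N1=(alive,v0) N1.N2=(alive,v0) N1.N3=(alive,v0)
Op 2: N3 marks N3=dead -> (dead,v1)
Op 3: gossip N0<->N3 -> N0.N0=(alive,v0) N0.N1=(alive,v0) N0.N2=(alive,v0) N0.N3=(dead,v1) | N3.N0=(alive,v0) N3.N1=(alive,v0) N3.N2=(alive,v0) N3.N3=(dead,v1)
Op 4: gossip N3<->N1 -> N3.N0=(alive,v0) N3.N1=(alive,v0) N3.N2=(alive,v0) N3.N3=(dead,v1) | N1.N0=(alive,v0) N1.N1=(alive,v0) N1.N2=(alive,v0) N1.N3=(dead,v1)
Op 5: N3 marks N2=alive -> (alive,v1)
Op 6: gossip N2<->N0 -> N2.N0=(alive,v0) N2.N1=(alive,v0) N2.N2=(alive,v0) N2.N3=(dead,v1) | N0.N0=(alive,v0) N0.N1=(alive,v0) N0.N2=(alive,v0) N0.N3=(dead,v1)
Op 7: N0 marks N3=alive -> (alive,v2)
Op 8: gossip N3<->N0 -> N3.N0=(alive,v0) N3.N1=(alive,v0) N3.N2=(alive,v1) N3.N3=(alive,v2) | N0.N0=(alive,v0) N0.N1=(alive,v0) N0.N2=(alive,v1) N0.N3=(alive,v2)
Op 9: gossip N0<->N2 -> N0.N0=(alive,v0) N0.N1=(alive,v0) N0.N2=(alive,v1) N0.N3=(alive,v2) | N2.N0=(alive,v0) N2.N1=(alive,v0) N2.N2=(alive,v1) N2.N3=(alive,v2)
Op 10: N3 marks N1=dead -> (dead,v1)
Op 11: N2 marks N0=dead -> (dead,v1)
Op 12: gossip N3<->N2 -> N3.N0=(dead,v1) N3.N1=(dead,v1) N3.N2=(alive,v1) N3.N3=(alive,v2) | N2.N0=(dead,v1) N2.N1=(dead,v1) N2.N2=(alive,v1) N2.N3=(alive,v2)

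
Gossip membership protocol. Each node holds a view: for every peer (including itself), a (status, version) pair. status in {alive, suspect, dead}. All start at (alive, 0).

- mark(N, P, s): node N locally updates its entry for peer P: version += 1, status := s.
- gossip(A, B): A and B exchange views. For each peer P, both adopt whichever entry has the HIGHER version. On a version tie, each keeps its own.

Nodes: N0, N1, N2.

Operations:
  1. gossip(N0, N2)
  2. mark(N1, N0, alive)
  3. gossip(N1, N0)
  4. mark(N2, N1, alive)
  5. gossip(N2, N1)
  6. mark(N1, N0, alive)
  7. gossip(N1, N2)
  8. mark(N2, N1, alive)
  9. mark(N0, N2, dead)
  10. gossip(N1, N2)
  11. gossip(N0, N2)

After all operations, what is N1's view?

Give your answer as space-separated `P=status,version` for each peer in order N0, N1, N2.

Op 1: gossip N0<->N2 -> N0.N0=(alive,v0) N0.N1=(alive,v0) N0.N2=(alive,v0) | N2.N0=(alive,v0) N2.N1=(alive,v0) N2.N2=(alive,v0)
Op 2: N1 marks N0=alive -> (alive,v1)
Op 3: gossip N1<->N0 -> N1.N0=(alive,v1) N1.N1=(alive,v0) N1.N2=(alive,v0) | N0.N0=(alive,v1) N0.N1=(alive,v0) N0.N2=(alive,v0)
Op 4: N2 marks N1=alive -> (alive,v1)
Op 5: gossip N2<->N1 -> N2.N0=(alive,v1) N2.N1=(alive,v1) N2.N2=(alive,v0) | N1.N0=(alive,v1) N1.N1=(alive,v1) N1.N2=(alive,v0)
Op 6: N1 marks N0=alive -> (alive,v2)
Op 7: gossip N1<->N2 -> N1.N0=(alive,v2) N1.N1=(alive,v1) N1.N2=(alive,v0) | N2.N0=(alive,v2) N2.N1=(alive,v1) N2.N2=(alive,v0)
Op 8: N2 marks N1=alive -> (alive,v2)
Op 9: N0 marks N2=dead -> (dead,v1)
Op 10: gossip N1<->N2 -> N1.N0=(alive,v2) N1.N1=(alive,v2) N1.N2=(alive,v0) | N2.N0=(alive,v2) N2.N1=(alive,v2) N2.N2=(alive,v0)
Op 11: gossip N0<->N2 -> N0.N0=(alive,v2) N0.N1=(alive,v2) N0.N2=(dead,v1) | N2.N0=(alive,v2) N2.N1=(alive,v2) N2.N2=(dead,v1)

Answer: N0=alive,2 N1=alive,2 N2=alive,0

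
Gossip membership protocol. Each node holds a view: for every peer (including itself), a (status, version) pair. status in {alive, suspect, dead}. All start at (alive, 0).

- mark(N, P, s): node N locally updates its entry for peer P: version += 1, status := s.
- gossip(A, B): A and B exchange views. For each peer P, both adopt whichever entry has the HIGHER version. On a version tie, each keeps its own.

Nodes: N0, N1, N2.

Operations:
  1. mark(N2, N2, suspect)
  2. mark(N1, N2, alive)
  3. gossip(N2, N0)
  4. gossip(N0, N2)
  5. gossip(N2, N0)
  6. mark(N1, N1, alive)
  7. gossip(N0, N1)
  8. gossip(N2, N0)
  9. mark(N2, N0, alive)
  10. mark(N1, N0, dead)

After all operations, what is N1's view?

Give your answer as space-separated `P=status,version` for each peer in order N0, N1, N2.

Answer: N0=dead,1 N1=alive,1 N2=alive,1

Derivation:
Op 1: N2 marks N2=suspect -> (suspect,v1)
Op 2: N1 marks N2=alive -> (alive,v1)
Op 3: gossip N2<->N0 -> N2.N0=(alive,v0) N2.N1=(alive,v0) N2.N2=(suspect,v1) | N0.N0=(alive,v0) N0.N1=(alive,v0) N0.N2=(suspect,v1)
Op 4: gossip N0<->N2 -> N0.N0=(alive,v0) N0.N1=(alive,v0) N0.N2=(suspect,v1) | N2.N0=(alive,v0) N2.N1=(alive,v0) N2.N2=(suspect,v1)
Op 5: gossip N2<->N0 -> N2.N0=(alive,v0) N2.N1=(alive,v0) N2.N2=(suspect,v1) | N0.N0=(alive,v0) N0.N1=(alive,v0) N0.N2=(suspect,v1)
Op 6: N1 marks N1=alive -> (alive,v1)
Op 7: gossip N0<->N1 -> N0.N0=(alive,v0) N0.N1=(alive,v1) N0.N2=(suspect,v1) | N1.N0=(alive,v0) N1.N1=(alive,v1) N1.N2=(alive,v1)
Op 8: gossip N2<->N0 -> N2.N0=(alive,v0) N2.N1=(alive,v1) N2.N2=(suspect,v1) | N0.N0=(alive,v0) N0.N1=(alive,v1) N0.N2=(suspect,v1)
Op 9: N2 marks N0=alive -> (alive,v1)
Op 10: N1 marks N0=dead -> (dead,v1)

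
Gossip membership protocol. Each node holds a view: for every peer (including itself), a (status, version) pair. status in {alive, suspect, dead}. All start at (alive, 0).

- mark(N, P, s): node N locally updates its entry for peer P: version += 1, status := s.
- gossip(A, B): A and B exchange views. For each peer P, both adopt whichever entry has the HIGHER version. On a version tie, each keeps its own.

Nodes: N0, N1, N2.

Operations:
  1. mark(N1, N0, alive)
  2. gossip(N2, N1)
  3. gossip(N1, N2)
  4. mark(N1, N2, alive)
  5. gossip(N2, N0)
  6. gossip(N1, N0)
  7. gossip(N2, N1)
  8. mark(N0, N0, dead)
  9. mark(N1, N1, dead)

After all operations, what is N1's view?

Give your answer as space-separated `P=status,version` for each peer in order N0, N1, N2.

Op 1: N1 marks N0=alive -> (alive,v1)
Op 2: gossip N2<->N1 -> N2.N0=(alive,v1) N2.N1=(alive,v0) N2.N2=(alive,v0) | N1.N0=(alive,v1) N1.N1=(alive,v0) N1.N2=(alive,v0)
Op 3: gossip N1<->N2 -> N1.N0=(alive,v1) N1.N1=(alive,v0) N1.N2=(alive,v0) | N2.N0=(alive,v1) N2.N1=(alive,v0) N2.N2=(alive,v0)
Op 4: N1 marks N2=alive -> (alive,v1)
Op 5: gossip N2<->N0 -> N2.N0=(alive,v1) N2.N1=(alive,v0) N2.N2=(alive,v0) | N0.N0=(alive,v1) N0.N1=(alive,v0) N0.N2=(alive,v0)
Op 6: gossip N1<->N0 -> N1.N0=(alive,v1) N1.N1=(alive,v0) N1.N2=(alive,v1) | N0.N0=(alive,v1) N0.N1=(alive,v0) N0.N2=(alive,v1)
Op 7: gossip N2<->N1 -> N2.N0=(alive,v1) N2.N1=(alive,v0) N2.N2=(alive,v1) | N1.N0=(alive,v1) N1.N1=(alive,v0) N1.N2=(alive,v1)
Op 8: N0 marks N0=dead -> (dead,v2)
Op 9: N1 marks N1=dead -> (dead,v1)

Answer: N0=alive,1 N1=dead,1 N2=alive,1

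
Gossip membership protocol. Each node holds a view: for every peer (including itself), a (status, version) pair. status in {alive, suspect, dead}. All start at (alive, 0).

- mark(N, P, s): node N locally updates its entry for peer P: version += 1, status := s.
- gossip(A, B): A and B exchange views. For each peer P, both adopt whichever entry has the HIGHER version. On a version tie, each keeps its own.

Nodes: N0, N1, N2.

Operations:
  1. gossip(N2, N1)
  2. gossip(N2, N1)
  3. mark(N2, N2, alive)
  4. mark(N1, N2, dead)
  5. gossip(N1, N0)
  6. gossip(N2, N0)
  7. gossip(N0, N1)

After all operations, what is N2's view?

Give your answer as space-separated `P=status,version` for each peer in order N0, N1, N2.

Op 1: gossip N2<->N1 -> N2.N0=(alive,v0) N2.N1=(alive,v0) N2.N2=(alive,v0) | N1.N0=(alive,v0) N1.N1=(alive,v0) N1.N2=(alive,v0)
Op 2: gossip N2<->N1 -> N2.N0=(alive,v0) N2.N1=(alive,v0) N2.N2=(alive,v0) | N1.N0=(alive,v0) N1.N1=(alive,v0) N1.N2=(alive,v0)
Op 3: N2 marks N2=alive -> (alive,v1)
Op 4: N1 marks N2=dead -> (dead,v1)
Op 5: gossip N1<->N0 -> N1.N0=(alive,v0) N1.N1=(alive,v0) N1.N2=(dead,v1) | N0.N0=(alive,v0) N0.N1=(alive,v0) N0.N2=(dead,v1)
Op 6: gossip N2<->N0 -> N2.N0=(alive,v0) N2.N1=(alive,v0) N2.N2=(alive,v1) | N0.N0=(alive,v0) N0.N1=(alive,v0) N0.N2=(dead,v1)
Op 7: gossip N0<->N1 -> N0.N0=(alive,v0) N0.N1=(alive,v0) N0.N2=(dead,v1) | N1.N0=(alive,v0) N1.N1=(alive,v0) N1.N2=(dead,v1)

Answer: N0=alive,0 N1=alive,0 N2=alive,1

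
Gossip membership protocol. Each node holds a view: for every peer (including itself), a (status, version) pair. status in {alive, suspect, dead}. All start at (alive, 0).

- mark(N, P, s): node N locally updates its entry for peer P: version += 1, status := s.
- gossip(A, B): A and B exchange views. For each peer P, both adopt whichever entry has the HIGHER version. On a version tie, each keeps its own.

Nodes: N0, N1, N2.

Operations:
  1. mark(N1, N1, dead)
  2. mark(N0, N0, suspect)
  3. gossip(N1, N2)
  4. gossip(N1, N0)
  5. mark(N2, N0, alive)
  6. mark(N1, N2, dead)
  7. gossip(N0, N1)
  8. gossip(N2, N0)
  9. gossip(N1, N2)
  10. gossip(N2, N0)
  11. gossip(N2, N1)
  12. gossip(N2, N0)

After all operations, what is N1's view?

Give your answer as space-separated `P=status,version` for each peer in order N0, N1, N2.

Answer: N0=suspect,1 N1=dead,1 N2=dead,1

Derivation:
Op 1: N1 marks N1=dead -> (dead,v1)
Op 2: N0 marks N0=suspect -> (suspect,v1)
Op 3: gossip N1<->N2 -> N1.N0=(alive,v0) N1.N1=(dead,v1) N1.N2=(alive,v0) | N2.N0=(alive,v0) N2.N1=(dead,v1) N2.N2=(alive,v0)
Op 4: gossip N1<->N0 -> N1.N0=(suspect,v1) N1.N1=(dead,v1) N1.N2=(alive,v0) | N0.N0=(suspect,v1) N0.N1=(dead,v1) N0.N2=(alive,v0)
Op 5: N2 marks N0=alive -> (alive,v1)
Op 6: N1 marks N2=dead -> (dead,v1)
Op 7: gossip N0<->N1 -> N0.N0=(suspect,v1) N0.N1=(dead,v1) N0.N2=(dead,v1) | N1.N0=(suspect,v1) N1.N1=(dead,v1) N1.N2=(dead,v1)
Op 8: gossip N2<->N0 -> N2.N0=(alive,v1) N2.N1=(dead,v1) N2.N2=(dead,v1) | N0.N0=(suspect,v1) N0.N1=(dead,v1) N0.N2=(dead,v1)
Op 9: gossip N1<->N2 -> N1.N0=(suspect,v1) N1.N1=(dead,v1) N1.N2=(dead,v1) | N2.N0=(alive,v1) N2.N1=(dead,v1) N2.N2=(dead,v1)
Op 10: gossip N2<->N0 -> N2.N0=(alive,v1) N2.N1=(dead,v1) N2.N2=(dead,v1) | N0.N0=(suspect,v1) N0.N1=(dead,v1) N0.N2=(dead,v1)
Op 11: gossip N2<->N1 -> N2.N0=(alive,v1) N2.N1=(dead,v1) N2.N2=(dead,v1) | N1.N0=(suspect,v1) N1.N1=(dead,v1) N1.N2=(dead,v1)
Op 12: gossip N2<->N0 -> N2.N0=(alive,v1) N2.N1=(dead,v1) N2.N2=(dead,v1) | N0.N0=(suspect,v1) N0.N1=(dead,v1) N0.N2=(dead,v1)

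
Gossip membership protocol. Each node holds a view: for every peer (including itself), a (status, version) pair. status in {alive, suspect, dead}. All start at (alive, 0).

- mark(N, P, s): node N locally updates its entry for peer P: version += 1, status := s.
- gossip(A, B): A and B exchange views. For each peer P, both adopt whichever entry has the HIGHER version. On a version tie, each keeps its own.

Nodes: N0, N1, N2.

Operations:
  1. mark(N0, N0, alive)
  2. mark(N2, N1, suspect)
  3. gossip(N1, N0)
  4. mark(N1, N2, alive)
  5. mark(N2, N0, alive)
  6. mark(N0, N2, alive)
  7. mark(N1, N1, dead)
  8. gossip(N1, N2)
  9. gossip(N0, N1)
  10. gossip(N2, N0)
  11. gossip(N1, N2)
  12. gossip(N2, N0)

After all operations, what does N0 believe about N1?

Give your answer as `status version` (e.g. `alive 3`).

Op 1: N0 marks N0=alive -> (alive,v1)
Op 2: N2 marks N1=suspect -> (suspect,v1)
Op 3: gossip N1<->N0 -> N1.N0=(alive,v1) N1.N1=(alive,v0) N1.N2=(alive,v0) | N0.N0=(alive,v1) N0.N1=(alive,v0) N0.N2=(alive,v0)
Op 4: N1 marks N2=alive -> (alive,v1)
Op 5: N2 marks N0=alive -> (alive,v1)
Op 6: N0 marks N2=alive -> (alive,v1)
Op 7: N1 marks N1=dead -> (dead,v1)
Op 8: gossip N1<->N2 -> N1.N0=(alive,v1) N1.N1=(dead,v1) N1.N2=(alive,v1) | N2.N0=(alive,v1) N2.N1=(suspect,v1) N2.N2=(alive,v1)
Op 9: gossip N0<->N1 -> N0.N0=(alive,v1) N0.N1=(dead,v1) N0.N2=(alive,v1) | N1.N0=(alive,v1) N1.N1=(dead,v1) N1.N2=(alive,v1)
Op 10: gossip N2<->N0 -> N2.N0=(alive,v1) N2.N1=(suspect,v1) N2.N2=(alive,v1) | N0.N0=(alive,v1) N0.N1=(dead,v1) N0.N2=(alive,v1)
Op 11: gossip N1<->N2 -> N1.N0=(alive,v1) N1.N1=(dead,v1) N1.N2=(alive,v1) | N2.N0=(alive,v1) N2.N1=(suspect,v1) N2.N2=(alive,v1)
Op 12: gossip N2<->N0 -> N2.N0=(alive,v1) N2.N1=(suspect,v1) N2.N2=(alive,v1) | N0.N0=(alive,v1) N0.N1=(dead,v1) N0.N2=(alive,v1)

Answer: dead 1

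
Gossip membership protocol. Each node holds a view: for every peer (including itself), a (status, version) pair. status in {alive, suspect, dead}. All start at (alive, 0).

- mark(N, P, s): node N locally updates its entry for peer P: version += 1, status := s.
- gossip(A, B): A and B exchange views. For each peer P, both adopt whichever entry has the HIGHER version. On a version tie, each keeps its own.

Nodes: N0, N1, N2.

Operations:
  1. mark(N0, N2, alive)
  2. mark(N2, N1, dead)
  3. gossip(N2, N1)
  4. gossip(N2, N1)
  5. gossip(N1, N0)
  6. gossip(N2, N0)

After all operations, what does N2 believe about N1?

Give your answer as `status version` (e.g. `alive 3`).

Answer: dead 1

Derivation:
Op 1: N0 marks N2=alive -> (alive,v1)
Op 2: N2 marks N1=dead -> (dead,v1)
Op 3: gossip N2<->N1 -> N2.N0=(alive,v0) N2.N1=(dead,v1) N2.N2=(alive,v0) | N1.N0=(alive,v0) N1.N1=(dead,v1) N1.N2=(alive,v0)
Op 4: gossip N2<->N1 -> N2.N0=(alive,v0) N2.N1=(dead,v1) N2.N2=(alive,v0) | N1.N0=(alive,v0) N1.N1=(dead,v1) N1.N2=(alive,v0)
Op 5: gossip N1<->N0 -> N1.N0=(alive,v0) N1.N1=(dead,v1) N1.N2=(alive,v1) | N0.N0=(alive,v0) N0.N1=(dead,v1) N0.N2=(alive,v1)
Op 6: gossip N2<->N0 -> N2.N0=(alive,v0) N2.N1=(dead,v1) N2.N2=(alive,v1) | N0.N0=(alive,v0) N0.N1=(dead,v1) N0.N2=(alive,v1)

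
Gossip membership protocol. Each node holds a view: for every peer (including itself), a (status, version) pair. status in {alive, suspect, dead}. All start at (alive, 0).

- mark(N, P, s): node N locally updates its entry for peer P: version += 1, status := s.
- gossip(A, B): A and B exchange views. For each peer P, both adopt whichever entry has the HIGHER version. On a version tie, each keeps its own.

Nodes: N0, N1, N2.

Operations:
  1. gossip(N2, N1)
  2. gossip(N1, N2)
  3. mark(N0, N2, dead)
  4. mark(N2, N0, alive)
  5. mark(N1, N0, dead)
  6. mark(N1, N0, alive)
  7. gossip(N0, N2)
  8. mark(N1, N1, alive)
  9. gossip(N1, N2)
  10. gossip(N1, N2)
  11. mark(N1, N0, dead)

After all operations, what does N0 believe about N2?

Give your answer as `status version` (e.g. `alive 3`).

Op 1: gossip N2<->N1 -> N2.N0=(alive,v0) N2.N1=(alive,v0) N2.N2=(alive,v0) | N1.N0=(alive,v0) N1.N1=(alive,v0) N1.N2=(alive,v0)
Op 2: gossip N1<->N2 -> N1.N0=(alive,v0) N1.N1=(alive,v0) N1.N2=(alive,v0) | N2.N0=(alive,v0) N2.N1=(alive,v0) N2.N2=(alive,v0)
Op 3: N0 marks N2=dead -> (dead,v1)
Op 4: N2 marks N0=alive -> (alive,v1)
Op 5: N1 marks N0=dead -> (dead,v1)
Op 6: N1 marks N0=alive -> (alive,v2)
Op 7: gossip N0<->N2 -> N0.N0=(alive,v1) N0.N1=(alive,v0) N0.N2=(dead,v1) | N2.N0=(alive,v1) N2.N1=(alive,v0) N2.N2=(dead,v1)
Op 8: N1 marks N1=alive -> (alive,v1)
Op 9: gossip N1<->N2 -> N1.N0=(alive,v2) N1.N1=(alive,v1) N1.N2=(dead,v1) | N2.N0=(alive,v2) N2.N1=(alive,v1) N2.N2=(dead,v1)
Op 10: gossip N1<->N2 -> N1.N0=(alive,v2) N1.N1=(alive,v1) N1.N2=(dead,v1) | N2.N0=(alive,v2) N2.N1=(alive,v1) N2.N2=(dead,v1)
Op 11: N1 marks N0=dead -> (dead,v3)

Answer: dead 1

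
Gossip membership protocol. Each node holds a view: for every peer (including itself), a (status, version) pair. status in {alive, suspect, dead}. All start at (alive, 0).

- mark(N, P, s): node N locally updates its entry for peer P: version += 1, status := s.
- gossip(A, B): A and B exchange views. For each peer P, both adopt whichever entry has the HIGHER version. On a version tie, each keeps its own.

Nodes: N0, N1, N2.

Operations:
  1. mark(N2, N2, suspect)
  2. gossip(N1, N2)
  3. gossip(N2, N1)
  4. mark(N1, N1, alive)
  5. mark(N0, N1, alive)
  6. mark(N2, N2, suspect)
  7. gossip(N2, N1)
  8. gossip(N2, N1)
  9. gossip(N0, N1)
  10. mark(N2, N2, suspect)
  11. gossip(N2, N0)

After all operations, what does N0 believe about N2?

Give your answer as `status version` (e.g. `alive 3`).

Answer: suspect 3

Derivation:
Op 1: N2 marks N2=suspect -> (suspect,v1)
Op 2: gossip N1<->N2 -> N1.N0=(alive,v0) N1.N1=(alive,v0) N1.N2=(suspect,v1) | N2.N0=(alive,v0) N2.N1=(alive,v0) N2.N2=(suspect,v1)
Op 3: gossip N2<->N1 -> N2.N0=(alive,v0) N2.N1=(alive,v0) N2.N2=(suspect,v1) | N1.N0=(alive,v0) N1.N1=(alive,v0) N1.N2=(suspect,v1)
Op 4: N1 marks N1=alive -> (alive,v1)
Op 5: N0 marks N1=alive -> (alive,v1)
Op 6: N2 marks N2=suspect -> (suspect,v2)
Op 7: gossip N2<->N1 -> N2.N0=(alive,v0) N2.N1=(alive,v1) N2.N2=(suspect,v2) | N1.N0=(alive,v0) N1.N1=(alive,v1) N1.N2=(suspect,v2)
Op 8: gossip N2<->N1 -> N2.N0=(alive,v0) N2.N1=(alive,v1) N2.N2=(suspect,v2) | N1.N0=(alive,v0) N1.N1=(alive,v1) N1.N2=(suspect,v2)
Op 9: gossip N0<->N1 -> N0.N0=(alive,v0) N0.N1=(alive,v1) N0.N2=(suspect,v2) | N1.N0=(alive,v0) N1.N1=(alive,v1) N1.N2=(suspect,v2)
Op 10: N2 marks N2=suspect -> (suspect,v3)
Op 11: gossip N2<->N0 -> N2.N0=(alive,v0) N2.N1=(alive,v1) N2.N2=(suspect,v3) | N0.N0=(alive,v0) N0.N1=(alive,v1) N0.N2=(suspect,v3)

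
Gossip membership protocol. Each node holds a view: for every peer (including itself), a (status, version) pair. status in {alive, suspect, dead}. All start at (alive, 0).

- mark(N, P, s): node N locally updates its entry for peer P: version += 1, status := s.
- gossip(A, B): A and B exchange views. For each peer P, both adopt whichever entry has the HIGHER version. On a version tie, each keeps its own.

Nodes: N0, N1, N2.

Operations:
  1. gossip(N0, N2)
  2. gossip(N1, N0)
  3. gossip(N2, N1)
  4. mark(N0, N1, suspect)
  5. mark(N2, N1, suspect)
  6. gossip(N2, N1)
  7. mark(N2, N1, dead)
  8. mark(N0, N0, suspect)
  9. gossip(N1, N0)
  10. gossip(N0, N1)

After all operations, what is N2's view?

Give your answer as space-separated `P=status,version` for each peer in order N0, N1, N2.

Answer: N0=alive,0 N1=dead,2 N2=alive,0

Derivation:
Op 1: gossip N0<->N2 -> N0.N0=(alive,v0) N0.N1=(alive,v0) N0.N2=(alive,v0) | N2.N0=(alive,v0) N2.N1=(alive,v0) N2.N2=(alive,v0)
Op 2: gossip N1<->N0 -> N1.N0=(alive,v0) N1.N1=(alive,v0) N1.N2=(alive,v0) | N0.N0=(alive,v0) N0.N1=(alive,v0) N0.N2=(alive,v0)
Op 3: gossip N2<->N1 -> N2.N0=(alive,v0) N2.N1=(alive,v0) N2.N2=(alive,v0) | N1.N0=(alive,v0) N1.N1=(alive,v0) N1.N2=(alive,v0)
Op 4: N0 marks N1=suspect -> (suspect,v1)
Op 5: N2 marks N1=suspect -> (suspect,v1)
Op 6: gossip N2<->N1 -> N2.N0=(alive,v0) N2.N1=(suspect,v1) N2.N2=(alive,v0) | N1.N0=(alive,v0) N1.N1=(suspect,v1) N1.N2=(alive,v0)
Op 7: N2 marks N1=dead -> (dead,v2)
Op 8: N0 marks N0=suspect -> (suspect,v1)
Op 9: gossip N1<->N0 -> N1.N0=(suspect,v1) N1.N1=(suspect,v1) N1.N2=(alive,v0) | N0.N0=(suspect,v1) N0.N1=(suspect,v1) N0.N2=(alive,v0)
Op 10: gossip N0<->N1 -> N0.N0=(suspect,v1) N0.N1=(suspect,v1) N0.N2=(alive,v0) | N1.N0=(suspect,v1) N1.N1=(suspect,v1) N1.N2=(alive,v0)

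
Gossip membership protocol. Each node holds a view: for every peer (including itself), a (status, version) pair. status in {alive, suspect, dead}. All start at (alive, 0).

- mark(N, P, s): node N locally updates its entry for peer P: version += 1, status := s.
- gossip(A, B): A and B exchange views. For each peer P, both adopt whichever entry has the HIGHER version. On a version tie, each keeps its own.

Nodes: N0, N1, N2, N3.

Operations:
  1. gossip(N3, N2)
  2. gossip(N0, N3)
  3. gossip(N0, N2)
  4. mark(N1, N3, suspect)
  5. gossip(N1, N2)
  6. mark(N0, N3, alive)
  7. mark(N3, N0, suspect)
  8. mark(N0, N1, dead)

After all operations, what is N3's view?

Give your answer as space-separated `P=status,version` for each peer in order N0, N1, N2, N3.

Op 1: gossip N3<->N2 -> N3.N0=(alive,v0) N3.N1=(alive,v0) N3.N2=(alive,v0) N3.N3=(alive,v0) | N2.N0=(alive,v0) N2.N1=(alive,v0) N2.N2=(alive,v0) N2.N3=(alive,v0)
Op 2: gossip N0<->N3 -> N0.N0=(alive,v0) N0.N1=(alive,v0) N0.N2=(alive,v0) N0.N3=(alive,v0) | N3.N0=(alive,v0) N3.N1=(alive,v0) N3.N2=(alive,v0) N3.N3=(alive,v0)
Op 3: gossip N0<->N2 -> N0.N0=(alive,v0) N0.N1=(alive,v0) N0.N2=(alive,v0) N0.N3=(alive,v0) | N2.N0=(alive,v0) N2.N1=(alive,v0) N2.N2=(alive,v0) N2.N3=(alive,v0)
Op 4: N1 marks N3=suspect -> (suspect,v1)
Op 5: gossip N1<->N2 -> N1.N0=(alive,v0) N1.N1=(alive,v0) N1.N2=(alive,v0) N1.N3=(suspect,v1) | N2.N0=(alive,v0) N2.N1=(alive,v0) N2.N2=(alive,v0) N2.N3=(suspect,v1)
Op 6: N0 marks N3=alive -> (alive,v1)
Op 7: N3 marks N0=suspect -> (suspect,v1)
Op 8: N0 marks N1=dead -> (dead,v1)

Answer: N0=suspect,1 N1=alive,0 N2=alive,0 N3=alive,0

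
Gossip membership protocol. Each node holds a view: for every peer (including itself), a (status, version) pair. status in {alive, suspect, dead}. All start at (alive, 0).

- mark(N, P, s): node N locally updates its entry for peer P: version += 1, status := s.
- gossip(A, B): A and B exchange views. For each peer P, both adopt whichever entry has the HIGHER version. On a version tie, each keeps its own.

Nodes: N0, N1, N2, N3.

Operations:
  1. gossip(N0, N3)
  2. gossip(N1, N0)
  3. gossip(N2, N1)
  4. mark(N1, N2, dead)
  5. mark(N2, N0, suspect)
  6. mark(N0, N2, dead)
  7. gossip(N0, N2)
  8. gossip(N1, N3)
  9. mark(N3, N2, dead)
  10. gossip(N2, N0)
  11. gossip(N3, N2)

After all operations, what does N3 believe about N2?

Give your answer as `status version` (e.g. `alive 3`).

Op 1: gossip N0<->N3 -> N0.N0=(alive,v0) N0.N1=(alive,v0) N0.N2=(alive,v0) N0.N3=(alive,v0) | N3.N0=(alive,v0) N3.N1=(alive,v0) N3.N2=(alive,v0) N3.N3=(alive,v0)
Op 2: gossip N1<->N0 -> N1.N0=(alive,v0) N1.N1=(alive,v0) N1.N2=(alive,v0) N1.N3=(alive,v0) | N0.N0=(alive,v0) N0.N1=(alive,v0) N0.N2=(alive,v0) N0.N3=(alive,v0)
Op 3: gossip N2<->N1 -> N2.N0=(alive,v0) N2.N1=(alive,v0) N2.N2=(alive,v0) N2.N3=(alive,v0) | N1.N0=(alive,v0) N1.N1=(alive,v0) N1.N2=(alive,v0) N1.N3=(alive,v0)
Op 4: N1 marks N2=dead -> (dead,v1)
Op 5: N2 marks N0=suspect -> (suspect,v1)
Op 6: N0 marks N2=dead -> (dead,v1)
Op 7: gossip N0<->N2 -> N0.N0=(suspect,v1) N0.N1=(alive,v0) N0.N2=(dead,v1) N0.N3=(alive,v0) | N2.N0=(suspect,v1) N2.N1=(alive,v0) N2.N2=(dead,v1) N2.N3=(alive,v0)
Op 8: gossip N1<->N3 -> N1.N0=(alive,v0) N1.N1=(alive,v0) N1.N2=(dead,v1) N1.N3=(alive,v0) | N3.N0=(alive,v0) N3.N1=(alive,v0) N3.N2=(dead,v1) N3.N3=(alive,v0)
Op 9: N3 marks N2=dead -> (dead,v2)
Op 10: gossip N2<->N0 -> N2.N0=(suspect,v1) N2.N1=(alive,v0) N2.N2=(dead,v1) N2.N3=(alive,v0) | N0.N0=(suspect,v1) N0.N1=(alive,v0) N0.N2=(dead,v1) N0.N3=(alive,v0)
Op 11: gossip N3<->N2 -> N3.N0=(suspect,v1) N3.N1=(alive,v0) N3.N2=(dead,v2) N3.N3=(alive,v0) | N2.N0=(suspect,v1) N2.N1=(alive,v0) N2.N2=(dead,v2) N2.N3=(alive,v0)

Answer: dead 2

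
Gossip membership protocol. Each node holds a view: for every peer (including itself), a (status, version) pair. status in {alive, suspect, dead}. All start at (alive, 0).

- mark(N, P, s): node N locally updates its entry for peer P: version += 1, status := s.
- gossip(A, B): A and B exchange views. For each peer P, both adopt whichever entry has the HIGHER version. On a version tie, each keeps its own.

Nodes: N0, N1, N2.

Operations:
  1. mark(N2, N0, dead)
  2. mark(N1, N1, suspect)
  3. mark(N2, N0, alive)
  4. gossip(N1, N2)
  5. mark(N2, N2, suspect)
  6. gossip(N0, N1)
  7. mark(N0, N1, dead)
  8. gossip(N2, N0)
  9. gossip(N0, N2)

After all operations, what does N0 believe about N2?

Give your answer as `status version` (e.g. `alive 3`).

Op 1: N2 marks N0=dead -> (dead,v1)
Op 2: N1 marks N1=suspect -> (suspect,v1)
Op 3: N2 marks N0=alive -> (alive,v2)
Op 4: gossip N1<->N2 -> N1.N0=(alive,v2) N1.N1=(suspect,v1) N1.N2=(alive,v0) | N2.N0=(alive,v2) N2.N1=(suspect,v1) N2.N2=(alive,v0)
Op 5: N2 marks N2=suspect -> (suspect,v1)
Op 6: gossip N0<->N1 -> N0.N0=(alive,v2) N0.N1=(suspect,v1) N0.N2=(alive,v0) | N1.N0=(alive,v2) N1.N1=(suspect,v1) N1.N2=(alive,v0)
Op 7: N0 marks N1=dead -> (dead,v2)
Op 8: gossip N2<->N0 -> N2.N0=(alive,v2) N2.N1=(dead,v2) N2.N2=(suspect,v1) | N0.N0=(alive,v2) N0.N1=(dead,v2) N0.N2=(suspect,v1)
Op 9: gossip N0<->N2 -> N0.N0=(alive,v2) N0.N1=(dead,v2) N0.N2=(suspect,v1) | N2.N0=(alive,v2) N2.N1=(dead,v2) N2.N2=(suspect,v1)

Answer: suspect 1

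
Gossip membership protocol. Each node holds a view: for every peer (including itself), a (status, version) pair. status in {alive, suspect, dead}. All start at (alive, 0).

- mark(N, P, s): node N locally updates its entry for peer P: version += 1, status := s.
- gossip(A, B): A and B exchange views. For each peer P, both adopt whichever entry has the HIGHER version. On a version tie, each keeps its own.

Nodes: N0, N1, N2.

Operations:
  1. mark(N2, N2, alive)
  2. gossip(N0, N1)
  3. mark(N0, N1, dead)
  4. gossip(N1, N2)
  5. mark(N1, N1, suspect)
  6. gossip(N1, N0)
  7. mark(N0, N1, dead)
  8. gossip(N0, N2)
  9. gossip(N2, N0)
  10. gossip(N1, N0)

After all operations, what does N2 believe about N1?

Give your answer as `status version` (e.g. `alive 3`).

Op 1: N2 marks N2=alive -> (alive,v1)
Op 2: gossip N0<->N1 -> N0.N0=(alive,v0) N0.N1=(alive,v0) N0.N2=(alive,v0) | N1.N0=(alive,v0) N1.N1=(alive,v0) N1.N2=(alive,v0)
Op 3: N0 marks N1=dead -> (dead,v1)
Op 4: gossip N1<->N2 -> N1.N0=(alive,v0) N1.N1=(alive,v0) N1.N2=(alive,v1) | N2.N0=(alive,v0) N2.N1=(alive,v0) N2.N2=(alive,v1)
Op 5: N1 marks N1=suspect -> (suspect,v1)
Op 6: gossip N1<->N0 -> N1.N0=(alive,v0) N1.N1=(suspect,v1) N1.N2=(alive,v1) | N0.N0=(alive,v0) N0.N1=(dead,v1) N0.N2=(alive,v1)
Op 7: N0 marks N1=dead -> (dead,v2)
Op 8: gossip N0<->N2 -> N0.N0=(alive,v0) N0.N1=(dead,v2) N0.N2=(alive,v1) | N2.N0=(alive,v0) N2.N1=(dead,v2) N2.N2=(alive,v1)
Op 9: gossip N2<->N0 -> N2.N0=(alive,v0) N2.N1=(dead,v2) N2.N2=(alive,v1) | N0.N0=(alive,v0) N0.N1=(dead,v2) N0.N2=(alive,v1)
Op 10: gossip N1<->N0 -> N1.N0=(alive,v0) N1.N1=(dead,v2) N1.N2=(alive,v1) | N0.N0=(alive,v0) N0.N1=(dead,v2) N0.N2=(alive,v1)

Answer: dead 2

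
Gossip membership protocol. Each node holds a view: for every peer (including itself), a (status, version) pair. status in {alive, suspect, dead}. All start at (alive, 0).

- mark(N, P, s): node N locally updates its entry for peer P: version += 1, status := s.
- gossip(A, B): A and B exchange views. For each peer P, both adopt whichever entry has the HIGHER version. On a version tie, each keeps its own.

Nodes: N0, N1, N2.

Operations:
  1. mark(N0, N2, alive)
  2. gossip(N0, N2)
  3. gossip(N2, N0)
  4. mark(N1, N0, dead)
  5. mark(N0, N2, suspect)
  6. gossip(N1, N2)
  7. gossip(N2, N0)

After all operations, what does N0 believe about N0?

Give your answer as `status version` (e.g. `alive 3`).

Op 1: N0 marks N2=alive -> (alive,v1)
Op 2: gossip N0<->N2 -> N0.N0=(alive,v0) N0.N1=(alive,v0) N0.N2=(alive,v1) | N2.N0=(alive,v0) N2.N1=(alive,v0) N2.N2=(alive,v1)
Op 3: gossip N2<->N0 -> N2.N0=(alive,v0) N2.N1=(alive,v0) N2.N2=(alive,v1) | N0.N0=(alive,v0) N0.N1=(alive,v0) N0.N2=(alive,v1)
Op 4: N1 marks N0=dead -> (dead,v1)
Op 5: N0 marks N2=suspect -> (suspect,v2)
Op 6: gossip N1<->N2 -> N1.N0=(dead,v1) N1.N1=(alive,v0) N1.N2=(alive,v1) | N2.N0=(dead,v1) N2.N1=(alive,v0) N2.N2=(alive,v1)
Op 7: gossip N2<->N0 -> N2.N0=(dead,v1) N2.N1=(alive,v0) N2.N2=(suspect,v2) | N0.N0=(dead,v1) N0.N1=(alive,v0) N0.N2=(suspect,v2)

Answer: dead 1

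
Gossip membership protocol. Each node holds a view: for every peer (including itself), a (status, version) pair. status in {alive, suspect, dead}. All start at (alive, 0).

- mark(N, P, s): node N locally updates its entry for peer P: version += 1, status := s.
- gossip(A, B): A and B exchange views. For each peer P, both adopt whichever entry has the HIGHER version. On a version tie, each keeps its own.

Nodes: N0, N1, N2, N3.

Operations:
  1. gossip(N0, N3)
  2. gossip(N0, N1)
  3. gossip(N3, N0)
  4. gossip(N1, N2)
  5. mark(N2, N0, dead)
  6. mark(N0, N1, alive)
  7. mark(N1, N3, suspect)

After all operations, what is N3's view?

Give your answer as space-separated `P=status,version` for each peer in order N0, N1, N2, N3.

Op 1: gossip N0<->N3 -> N0.N0=(alive,v0) N0.N1=(alive,v0) N0.N2=(alive,v0) N0.N3=(alive,v0) | N3.N0=(alive,v0) N3.N1=(alive,v0) N3.N2=(alive,v0) N3.N3=(alive,v0)
Op 2: gossip N0<->N1 -> N0.N0=(alive,v0) N0.N1=(alive,v0) N0.N2=(alive,v0) N0.N3=(alive,v0) | N1.N0=(alive,v0) N1.N1=(alive,v0) N1.N2=(alive,v0) N1.N3=(alive,v0)
Op 3: gossip N3<->N0 -> N3.N0=(alive,v0) N3.N1=(alive,v0) N3.N2=(alive,v0) N3.N3=(alive,v0) | N0.N0=(alive,v0) N0.N1=(alive,v0) N0.N2=(alive,v0) N0.N3=(alive,v0)
Op 4: gossip N1<->N2 -> N1.N0=(alive,v0) N1.N1=(alive,v0) N1.N2=(alive,v0) N1.N3=(alive,v0) | N2.N0=(alive,v0) N2.N1=(alive,v0) N2.N2=(alive,v0) N2.N3=(alive,v0)
Op 5: N2 marks N0=dead -> (dead,v1)
Op 6: N0 marks N1=alive -> (alive,v1)
Op 7: N1 marks N3=suspect -> (suspect,v1)

Answer: N0=alive,0 N1=alive,0 N2=alive,0 N3=alive,0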